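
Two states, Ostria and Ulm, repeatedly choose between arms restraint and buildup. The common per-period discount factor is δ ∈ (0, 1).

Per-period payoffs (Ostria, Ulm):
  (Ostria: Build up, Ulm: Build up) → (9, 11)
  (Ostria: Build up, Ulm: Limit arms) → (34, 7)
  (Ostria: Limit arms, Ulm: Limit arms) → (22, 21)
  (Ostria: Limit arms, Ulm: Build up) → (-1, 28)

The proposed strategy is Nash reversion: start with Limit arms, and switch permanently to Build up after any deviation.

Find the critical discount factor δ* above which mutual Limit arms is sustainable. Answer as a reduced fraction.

For Ostria: deviation gain 34−22 = 12, per-period punishment loss 22−9 = 13. IC gives δ ≥ 12/25.
For Ulm: gain 7, loss 10 per period, so δ ≥ 7/17.
The tighter constraint is Ostria's, so cooperation needs δ ≥ 12/25.

12/25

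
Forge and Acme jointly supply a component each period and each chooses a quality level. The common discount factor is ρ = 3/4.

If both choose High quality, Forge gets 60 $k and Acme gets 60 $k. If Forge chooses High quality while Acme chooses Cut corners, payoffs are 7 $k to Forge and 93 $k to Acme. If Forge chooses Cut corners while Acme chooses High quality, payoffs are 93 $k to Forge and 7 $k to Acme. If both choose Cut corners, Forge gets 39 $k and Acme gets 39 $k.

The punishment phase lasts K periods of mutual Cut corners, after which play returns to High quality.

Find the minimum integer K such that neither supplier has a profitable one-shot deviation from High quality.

3

No profitable deviation requires (60−39)(ρ+…+ρ^K) ≥ 93−60, i.e. ρ+…+ρ^K ≥ 11/7 ≈ 1.5714.
With ρ = 3/4, the partial sums are K=1: 0.7500, K=2: 1.3125, K=3: 1.7344.
K = 3 is the first length at which the sum reaches 1.5714.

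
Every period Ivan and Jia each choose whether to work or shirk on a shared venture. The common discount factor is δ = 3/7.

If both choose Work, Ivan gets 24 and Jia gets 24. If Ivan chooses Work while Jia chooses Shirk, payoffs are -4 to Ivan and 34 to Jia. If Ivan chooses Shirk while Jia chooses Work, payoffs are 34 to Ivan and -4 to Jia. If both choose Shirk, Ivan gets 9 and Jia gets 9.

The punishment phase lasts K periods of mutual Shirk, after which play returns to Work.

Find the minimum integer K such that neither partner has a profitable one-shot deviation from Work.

3

Need Σ_{k=1}^{K} δ^k ≥ (34−24)/(24−9) = 0.6667 at δ = 3/7.
At K = 2 the sum is 0.6122 < 0.6667; at K = 3 it is 0.6910 ≥ 0.6667.
So the minimum punishment length is K = 3.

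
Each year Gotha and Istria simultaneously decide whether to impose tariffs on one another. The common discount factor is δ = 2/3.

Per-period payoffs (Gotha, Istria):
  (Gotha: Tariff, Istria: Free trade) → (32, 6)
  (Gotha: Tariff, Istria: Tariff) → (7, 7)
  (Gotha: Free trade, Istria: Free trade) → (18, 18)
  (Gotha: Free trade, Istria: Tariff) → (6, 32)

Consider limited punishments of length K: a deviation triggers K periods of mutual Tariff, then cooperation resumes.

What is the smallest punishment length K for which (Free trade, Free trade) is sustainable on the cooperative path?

IC: δ(1−δ^K)/(1−δ) ≥ (32−18)/(18−7) = 14/11.
With δ = 2/3: need 1 − δ^K ≥ 14/11·(1−2/3)/(2/3), i.e. δ^K ≤ 0.3636.
Since (2/3)^2 = 0.4444 and (2/3)^3 = 0.2963, the smallest such K is 3.

3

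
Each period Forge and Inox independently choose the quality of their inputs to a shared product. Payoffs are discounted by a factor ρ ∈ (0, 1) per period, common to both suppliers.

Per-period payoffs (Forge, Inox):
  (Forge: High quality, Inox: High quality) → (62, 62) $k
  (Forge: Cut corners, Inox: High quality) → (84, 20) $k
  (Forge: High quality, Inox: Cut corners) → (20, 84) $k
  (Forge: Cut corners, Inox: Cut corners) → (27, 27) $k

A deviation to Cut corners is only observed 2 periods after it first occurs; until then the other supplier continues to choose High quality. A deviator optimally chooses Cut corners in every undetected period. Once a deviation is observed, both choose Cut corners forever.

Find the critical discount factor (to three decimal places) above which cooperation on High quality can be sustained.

0.621

The best deviation is to choose Cut corners for all 2 undetected periods, earning 84 each, then 27 forever once detected.
Deviation value: 84(1−ρ^2)/(1−ρ) + 27ρ^2/(1−ρ); cooperation value: 62/(1−ρ).
IC: 62 ≥ 84(1−ρ^2) + 27ρ^2 = 84 − 57ρ^2.
So ρ^2 ≥ 22/57, giving ρ ≥ (22/57)^(1/2) ≈ 0.621.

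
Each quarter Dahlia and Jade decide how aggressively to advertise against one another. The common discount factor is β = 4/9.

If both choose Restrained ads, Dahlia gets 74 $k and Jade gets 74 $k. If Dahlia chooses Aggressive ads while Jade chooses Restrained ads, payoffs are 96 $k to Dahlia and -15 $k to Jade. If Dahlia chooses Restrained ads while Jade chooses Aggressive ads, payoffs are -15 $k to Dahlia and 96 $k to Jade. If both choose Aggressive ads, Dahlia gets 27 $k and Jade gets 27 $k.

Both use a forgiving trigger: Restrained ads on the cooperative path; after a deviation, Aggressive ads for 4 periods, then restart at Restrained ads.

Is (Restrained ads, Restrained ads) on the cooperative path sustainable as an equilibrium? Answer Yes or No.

Yes

IC: β+…+β^4 ≥ (96−74)/(74−27) = 22/47.
At β = 4/9: partial sum = 0.7688 ≥ 0.4681. Cooperation sustainable.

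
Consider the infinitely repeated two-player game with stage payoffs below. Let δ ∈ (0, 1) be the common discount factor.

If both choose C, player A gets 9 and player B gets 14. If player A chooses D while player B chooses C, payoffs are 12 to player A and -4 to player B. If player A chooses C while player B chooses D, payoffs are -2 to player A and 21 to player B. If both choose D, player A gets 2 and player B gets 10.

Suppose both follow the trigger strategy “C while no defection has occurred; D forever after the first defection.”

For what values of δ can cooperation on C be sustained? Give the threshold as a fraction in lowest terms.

7/11

For player A: deviation gain 12−9 = 3, per-period punishment loss 9−2 = 7. IC gives δ ≥ 3/10.
For player B: gain 7, loss 4 per period, so δ ≥ 7/11.
The tighter constraint is player B's, so cooperation needs δ ≥ 7/11.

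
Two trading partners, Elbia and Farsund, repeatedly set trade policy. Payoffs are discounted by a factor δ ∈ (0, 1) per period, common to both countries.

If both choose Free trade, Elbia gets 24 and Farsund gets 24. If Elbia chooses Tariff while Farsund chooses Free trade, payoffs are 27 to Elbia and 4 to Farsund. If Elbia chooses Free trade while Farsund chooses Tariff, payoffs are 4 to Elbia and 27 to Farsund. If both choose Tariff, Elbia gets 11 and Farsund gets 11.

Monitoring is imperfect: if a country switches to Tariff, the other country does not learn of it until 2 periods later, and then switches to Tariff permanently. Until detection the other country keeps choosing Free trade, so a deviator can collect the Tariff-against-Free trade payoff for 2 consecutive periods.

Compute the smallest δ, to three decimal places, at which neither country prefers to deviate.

A deviator earns 27 for 2 periods, then 11 forever; cooperating earns 24 forever. Multiplying the IC by (1−δ):
24 ≥ 27(1−δ^2) + 11δ^2, so 16·δ^2 ≥ 3 and δ^2 ≥ 3/16.
δ ≥ (3/16)^(1/2) ≈ 0.433.

0.433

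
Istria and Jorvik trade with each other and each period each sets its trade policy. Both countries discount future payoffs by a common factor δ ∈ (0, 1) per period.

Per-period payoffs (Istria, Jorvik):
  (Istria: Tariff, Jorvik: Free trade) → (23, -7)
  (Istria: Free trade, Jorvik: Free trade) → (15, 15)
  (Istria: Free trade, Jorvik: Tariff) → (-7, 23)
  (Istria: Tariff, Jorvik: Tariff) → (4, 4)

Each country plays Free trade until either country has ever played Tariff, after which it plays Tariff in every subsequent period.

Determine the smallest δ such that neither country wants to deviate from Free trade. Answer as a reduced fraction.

Cooperation forever yields 15 each period: 15/(1−δ).
Deviating yields 23 once, then 4 forever: 23 + 4δ/(1−δ).
No profitable deviation requires 15/(1−δ) ≥ 23 + 4δ/(1−δ).
Multiplying by (1−δ): 15 ≥ 23(1−δ) + 4δ = 23 − 19δ.
So 19δ ≥ 8, i.e. δ ≥ 8/19.

8/19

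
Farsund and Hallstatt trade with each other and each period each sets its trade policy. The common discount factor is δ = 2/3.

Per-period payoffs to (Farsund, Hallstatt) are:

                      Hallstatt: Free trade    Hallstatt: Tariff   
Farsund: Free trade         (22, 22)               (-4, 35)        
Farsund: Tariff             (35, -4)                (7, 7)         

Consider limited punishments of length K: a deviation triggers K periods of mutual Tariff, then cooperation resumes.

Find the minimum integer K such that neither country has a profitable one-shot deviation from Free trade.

IC: δ(1−δ^K)/(1−δ) ≥ (35−22)/(22−7) = 13/15.
With δ = 2/3: need 1 − δ^K ≥ 13/15·(1−2/3)/(2/3), i.e. δ^K ≤ 0.5667.
Since (2/3)^1 = 0.6667 and (2/3)^2 = 0.4444, the smallest such K is 2.

2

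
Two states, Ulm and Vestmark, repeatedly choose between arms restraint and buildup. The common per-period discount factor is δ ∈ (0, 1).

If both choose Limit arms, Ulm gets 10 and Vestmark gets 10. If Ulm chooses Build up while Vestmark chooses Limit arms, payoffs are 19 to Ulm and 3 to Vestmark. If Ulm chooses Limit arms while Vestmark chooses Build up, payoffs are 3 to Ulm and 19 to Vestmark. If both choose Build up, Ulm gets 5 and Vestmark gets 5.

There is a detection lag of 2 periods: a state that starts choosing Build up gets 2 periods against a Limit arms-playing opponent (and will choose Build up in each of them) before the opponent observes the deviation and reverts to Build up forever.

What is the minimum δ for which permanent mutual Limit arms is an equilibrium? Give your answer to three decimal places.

0.802

The best deviation is to choose Build up for all 2 undetected periods, earning 19 each, then 5 forever once detected.
Deviation value: 19(1−δ^2)/(1−δ) + 5δ^2/(1−δ); cooperation value: 10/(1−δ).
IC: 10 ≥ 19(1−δ^2) + 5δ^2 = 19 − 14δ^2.
So δ^2 ≥ 9/14, giving δ ≥ (9/14)^(1/2) ≈ 0.802.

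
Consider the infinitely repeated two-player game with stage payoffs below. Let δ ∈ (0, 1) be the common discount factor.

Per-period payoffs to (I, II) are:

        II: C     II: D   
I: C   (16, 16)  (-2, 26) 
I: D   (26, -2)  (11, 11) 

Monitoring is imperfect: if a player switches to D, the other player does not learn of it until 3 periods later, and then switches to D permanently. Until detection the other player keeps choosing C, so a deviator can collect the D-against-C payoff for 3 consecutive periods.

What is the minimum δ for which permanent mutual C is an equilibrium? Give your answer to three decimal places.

0.874

A deviator earns 26 for 3 periods, then 11 forever; cooperating earns 16 forever. Multiplying the IC by (1−δ):
16 ≥ 26(1−δ^3) + 11δ^3, so 15·δ^3 ≥ 10 and δ^3 ≥ 2/3.
δ ≥ (2/3)^(1/3) ≈ 0.874.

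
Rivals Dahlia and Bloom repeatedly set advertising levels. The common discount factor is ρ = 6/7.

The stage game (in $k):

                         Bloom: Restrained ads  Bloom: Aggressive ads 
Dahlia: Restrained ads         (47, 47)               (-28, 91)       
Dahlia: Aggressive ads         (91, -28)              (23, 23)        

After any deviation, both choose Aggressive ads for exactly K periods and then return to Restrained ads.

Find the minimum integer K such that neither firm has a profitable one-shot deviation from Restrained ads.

No profitable deviation requires (47−23)(ρ+…+ρ^K) ≥ 91−47, i.e. ρ+…+ρ^K ≥ 11/6 ≈ 1.8333.
With ρ = 6/7, the partial sums are K=1: 0.8571, K=2: 1.5918, K=3: 2.2216.
K = 3 is the first length at which the sum reaches 1.8333.

3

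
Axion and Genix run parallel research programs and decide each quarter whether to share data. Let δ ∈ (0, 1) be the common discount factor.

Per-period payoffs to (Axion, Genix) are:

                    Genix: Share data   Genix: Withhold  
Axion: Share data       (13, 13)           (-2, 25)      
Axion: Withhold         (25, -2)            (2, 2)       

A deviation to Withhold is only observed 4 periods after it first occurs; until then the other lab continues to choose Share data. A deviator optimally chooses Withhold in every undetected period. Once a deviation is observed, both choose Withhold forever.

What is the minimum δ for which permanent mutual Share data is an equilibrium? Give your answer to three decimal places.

Deviating for the 4 undetected periods gains 25−13 = 12 per period over cooperation, then loses 13−2 = 11 per period forever once punishment starts.
Gain: 12(1 + δ + … + δ^3); loss: 11·δ^4/(1−δ).
No profitable deviation ⇔ 12(1−δ^4) ≤ 11·δ^4, i.e. δ^4 ≥ 12/(12+11) = 12/23.
Hence δ ≥ (12/23)^(1/4) ≈ 0.850.

0.850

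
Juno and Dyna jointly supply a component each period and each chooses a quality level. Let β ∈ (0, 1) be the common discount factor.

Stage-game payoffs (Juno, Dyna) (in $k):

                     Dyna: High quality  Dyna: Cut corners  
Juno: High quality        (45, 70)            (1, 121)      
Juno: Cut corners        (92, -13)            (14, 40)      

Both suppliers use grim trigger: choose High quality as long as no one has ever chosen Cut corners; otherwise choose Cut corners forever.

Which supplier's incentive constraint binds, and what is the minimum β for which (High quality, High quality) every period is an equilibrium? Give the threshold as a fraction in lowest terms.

Dyna; β ≥ 17/27

Juno: cooperation gives 45 each period; deviation gives 92 once then 14 forever.
  45/(1−β) ≥ 92 + 14β/(1−β) ⇒ β ≥ 47/78.
Dyna: cooperation gives 70 each period; deviation gives 121 once then 40 forever.
  β ≥ 51/81 = 17/27.
Both must hold, so the binding constraint is Dyna's: β ≥ 17/27.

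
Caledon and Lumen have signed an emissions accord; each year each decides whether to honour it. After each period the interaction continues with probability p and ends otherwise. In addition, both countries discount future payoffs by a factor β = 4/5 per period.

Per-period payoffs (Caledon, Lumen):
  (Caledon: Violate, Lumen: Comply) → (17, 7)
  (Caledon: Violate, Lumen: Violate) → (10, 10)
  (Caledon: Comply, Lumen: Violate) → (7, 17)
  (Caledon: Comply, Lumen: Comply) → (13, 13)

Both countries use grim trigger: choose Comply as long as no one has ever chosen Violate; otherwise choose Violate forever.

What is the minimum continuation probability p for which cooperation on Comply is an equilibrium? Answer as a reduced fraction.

5/7

Expected continuation weight on next period's payoff is β·p = 4/5·p, which plays the role of the discount factor.
Cooperation requires 4/5·p ≥ (17−13)/(17−10) = 4/7, hence p ≥ 5/7.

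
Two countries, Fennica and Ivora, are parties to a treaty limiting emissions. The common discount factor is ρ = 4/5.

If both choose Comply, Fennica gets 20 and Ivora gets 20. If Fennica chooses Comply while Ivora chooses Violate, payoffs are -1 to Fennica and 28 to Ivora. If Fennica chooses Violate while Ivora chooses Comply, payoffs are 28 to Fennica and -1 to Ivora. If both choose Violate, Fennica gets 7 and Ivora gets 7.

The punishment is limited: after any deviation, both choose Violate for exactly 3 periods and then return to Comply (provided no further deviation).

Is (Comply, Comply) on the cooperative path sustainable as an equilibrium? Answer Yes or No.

Comparing payoff streams over the 4 periods until play realigns: cooperate → 20(1+ρ+…+ρ^3); deviate → 28 + 7(ρ+…+ρ^3).
Cooperation is sustained iff (20−7)(ρ+…+ρ^3) ≥ 28−20.
ρ+…+ρ^3 = 4/5·(1−(4/5)^3)/(1−4/5) = 1.9520, and (28−20)/(20−7) = 0.6154.
1.9520 ≥ 0.6154, so cooperation is sustainable.

Yes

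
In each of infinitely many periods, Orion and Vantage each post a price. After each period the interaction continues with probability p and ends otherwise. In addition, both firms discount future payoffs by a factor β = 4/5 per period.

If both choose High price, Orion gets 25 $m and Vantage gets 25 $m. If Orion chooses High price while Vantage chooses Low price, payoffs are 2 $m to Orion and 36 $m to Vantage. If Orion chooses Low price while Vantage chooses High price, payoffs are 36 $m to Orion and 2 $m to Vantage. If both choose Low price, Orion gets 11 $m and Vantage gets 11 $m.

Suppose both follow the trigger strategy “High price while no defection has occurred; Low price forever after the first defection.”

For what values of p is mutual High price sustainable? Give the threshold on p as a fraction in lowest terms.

With continuation probability p and discount β, the effective per-period discount factor is βp.
Grim-trigger IC: βp ≥ (36−25)/(36−11) = 11/25.
So p ≥ (11/25)/(4/5) = 11/20.

11/20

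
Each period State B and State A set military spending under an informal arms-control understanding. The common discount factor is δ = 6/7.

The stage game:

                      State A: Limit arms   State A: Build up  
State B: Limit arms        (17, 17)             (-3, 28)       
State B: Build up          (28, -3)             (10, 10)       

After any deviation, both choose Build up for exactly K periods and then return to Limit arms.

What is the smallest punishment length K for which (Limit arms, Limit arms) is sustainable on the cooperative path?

IC: δ(1−δ^K)/(1−δ) ≥ (28−17)/(17−10) = 11/7.
With δ = 6/7: need 1 − δ^K ≥ 11/7·(1−6/7)/(6/7), i.e. δ^K ≤ 0.7381.
Since (6/7)^1 = 0.8571 and (6/7)^2 = 0.7347, the smallest such K is 2.

2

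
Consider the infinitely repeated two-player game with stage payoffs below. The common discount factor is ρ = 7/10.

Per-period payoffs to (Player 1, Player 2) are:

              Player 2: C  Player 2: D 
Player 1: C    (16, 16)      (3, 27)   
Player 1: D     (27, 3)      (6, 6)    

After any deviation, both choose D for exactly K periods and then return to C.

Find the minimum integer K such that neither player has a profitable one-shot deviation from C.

Need Σ_{k=1}^{K} ρ^k ≥ (27−16)/(16−6) = 1.1000 at ρ = 7/10.
At K = 1 the sum is 0.7000 < 1.1000; at K = 2 it is 1.1900 ≥ 1.1000.
So the minimum punishment length is K = 2.

2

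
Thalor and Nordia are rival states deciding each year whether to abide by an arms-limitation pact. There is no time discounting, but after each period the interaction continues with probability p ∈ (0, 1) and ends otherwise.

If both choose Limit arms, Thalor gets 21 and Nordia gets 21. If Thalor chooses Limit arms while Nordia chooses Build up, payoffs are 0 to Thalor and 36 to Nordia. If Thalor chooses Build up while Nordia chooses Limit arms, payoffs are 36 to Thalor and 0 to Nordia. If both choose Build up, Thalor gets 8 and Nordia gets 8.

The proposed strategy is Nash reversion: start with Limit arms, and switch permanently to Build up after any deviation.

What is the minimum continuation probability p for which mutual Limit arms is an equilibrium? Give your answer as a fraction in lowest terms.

With no time discounting, the continuation probability p plays the role of the discount factor.
Grim-trigger IC: 21/(1−p) ≥ 36 + 8p/(1−p) ⇒ p ≥ (36−21)/(36−8) = 15/28.

15/28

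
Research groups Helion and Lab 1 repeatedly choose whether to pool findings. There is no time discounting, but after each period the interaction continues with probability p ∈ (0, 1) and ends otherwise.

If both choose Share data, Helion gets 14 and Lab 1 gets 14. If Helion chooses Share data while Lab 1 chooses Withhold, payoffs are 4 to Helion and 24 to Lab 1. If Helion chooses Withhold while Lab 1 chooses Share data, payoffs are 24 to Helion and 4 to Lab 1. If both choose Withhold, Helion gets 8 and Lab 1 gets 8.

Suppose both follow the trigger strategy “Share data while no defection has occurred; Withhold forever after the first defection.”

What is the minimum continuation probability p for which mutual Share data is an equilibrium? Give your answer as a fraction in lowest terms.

5/8

With no time discounting, the continuation probability p plays the role of the discount factor.
Grim-trigger IC: 14/(1−p) ≥ 24 + 8p/(1−p) ⇒ p ≥ (24−14)/(24−8) = 5/8.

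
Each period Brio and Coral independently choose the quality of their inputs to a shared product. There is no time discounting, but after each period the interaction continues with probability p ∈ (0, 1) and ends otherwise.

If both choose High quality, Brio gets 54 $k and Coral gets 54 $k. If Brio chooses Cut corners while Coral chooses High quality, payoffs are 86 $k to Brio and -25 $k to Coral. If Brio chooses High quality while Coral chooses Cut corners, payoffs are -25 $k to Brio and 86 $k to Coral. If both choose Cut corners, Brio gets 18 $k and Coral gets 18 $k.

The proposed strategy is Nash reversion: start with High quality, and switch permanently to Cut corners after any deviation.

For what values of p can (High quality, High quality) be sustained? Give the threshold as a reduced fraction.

8/17

Expected cooperation value is 54 + p·54 + p²·54 + … = 54/(1−p); deviation gives 86 + p·18/(1−p).
54 ≥ 86(1−p) + 18p ⇒ 68p ≥ 32 ⇒ p ≥ 32/68 = 8/17.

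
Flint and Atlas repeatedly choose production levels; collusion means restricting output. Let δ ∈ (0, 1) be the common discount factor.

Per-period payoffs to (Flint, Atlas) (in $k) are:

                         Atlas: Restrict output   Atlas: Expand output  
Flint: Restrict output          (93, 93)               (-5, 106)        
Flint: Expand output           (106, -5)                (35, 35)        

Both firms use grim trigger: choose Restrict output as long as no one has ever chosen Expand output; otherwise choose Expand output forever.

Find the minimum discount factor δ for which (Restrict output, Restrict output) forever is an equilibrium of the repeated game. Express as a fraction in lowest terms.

One-period gain from deviating is 106 − 93 = 13. The loss is 93 − 35 = 58 in every subsequent period, with present value 58·δ/(1−δ).
Deviation is unprofitable when 58·δ/(1−δ) ≥ 13, i.e. δ/(1−δ) ≥ 13/58.
Equivalently δ ≥ 13/(13+58) = 13/71.

13/71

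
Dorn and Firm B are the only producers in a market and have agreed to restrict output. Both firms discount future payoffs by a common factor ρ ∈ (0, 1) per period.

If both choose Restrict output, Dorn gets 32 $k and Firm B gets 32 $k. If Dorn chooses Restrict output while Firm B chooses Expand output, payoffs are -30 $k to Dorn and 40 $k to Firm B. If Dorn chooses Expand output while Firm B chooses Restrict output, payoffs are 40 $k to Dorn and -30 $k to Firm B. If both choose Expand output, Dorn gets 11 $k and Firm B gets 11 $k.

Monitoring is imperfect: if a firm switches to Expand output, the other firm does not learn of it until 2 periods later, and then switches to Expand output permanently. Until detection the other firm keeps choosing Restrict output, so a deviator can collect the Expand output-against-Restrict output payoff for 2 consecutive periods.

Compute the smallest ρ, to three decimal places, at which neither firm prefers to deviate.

A deviator earns 40 for 2 periods, then 11 forever; cooperating earns 32 forever. Multiplying the IC by (1−ρ):
32 ≥ 40(1−ρ^2) + 11ρ^2, so 29·ρ^2 ≥ 8 and ρ^2 ≥ 8/29.
ρ ≥ (8/29)^(1/2) ≈ 0.525.

0.525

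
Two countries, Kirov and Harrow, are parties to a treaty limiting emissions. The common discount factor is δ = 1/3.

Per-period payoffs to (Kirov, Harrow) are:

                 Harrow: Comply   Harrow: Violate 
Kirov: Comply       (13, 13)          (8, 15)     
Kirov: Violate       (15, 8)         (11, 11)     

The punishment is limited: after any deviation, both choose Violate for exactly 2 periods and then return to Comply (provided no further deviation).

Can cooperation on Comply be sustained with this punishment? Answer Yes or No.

IC: δ+…+δ^2 ≥ (15−13)/(13−11) = 1.
At δ = 1/3: partial sum = 0.4444 < 1.0000. Cooperation not sustainable.

No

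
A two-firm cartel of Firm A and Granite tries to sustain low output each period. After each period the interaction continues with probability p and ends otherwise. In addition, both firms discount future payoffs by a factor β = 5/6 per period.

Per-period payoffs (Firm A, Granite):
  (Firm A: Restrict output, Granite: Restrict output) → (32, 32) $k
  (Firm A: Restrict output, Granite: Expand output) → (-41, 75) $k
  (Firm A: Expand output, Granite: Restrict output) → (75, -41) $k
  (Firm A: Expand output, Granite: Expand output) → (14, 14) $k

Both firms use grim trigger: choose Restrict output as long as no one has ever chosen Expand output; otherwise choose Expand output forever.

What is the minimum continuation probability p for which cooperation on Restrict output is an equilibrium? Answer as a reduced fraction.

Expected continuation weight on next period's payoff is β·p = 5/6·p, which plays the role of the discount factor.
Cooperation requires 5/6·p ≥ (75−32)/(75−14) = 43/61, hence p ≥ 258/305.

258/305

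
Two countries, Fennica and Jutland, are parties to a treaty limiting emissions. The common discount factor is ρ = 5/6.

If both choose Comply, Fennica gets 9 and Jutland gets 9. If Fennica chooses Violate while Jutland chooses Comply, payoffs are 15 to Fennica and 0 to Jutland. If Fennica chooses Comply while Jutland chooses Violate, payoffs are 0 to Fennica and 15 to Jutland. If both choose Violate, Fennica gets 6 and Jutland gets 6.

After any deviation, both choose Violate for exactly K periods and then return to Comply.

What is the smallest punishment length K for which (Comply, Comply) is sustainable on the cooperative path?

Need Σ_{k=1}^{K} ρ^k ≥ (15−9)/(9−6) = 2.0000 at ρ = 5/6.
At K = 2 the sum is 1.5278 < 2.0000; at K = 3 it is 2.1065 ≥ 2.0000.
So the minimum punishment length is K = 3.

3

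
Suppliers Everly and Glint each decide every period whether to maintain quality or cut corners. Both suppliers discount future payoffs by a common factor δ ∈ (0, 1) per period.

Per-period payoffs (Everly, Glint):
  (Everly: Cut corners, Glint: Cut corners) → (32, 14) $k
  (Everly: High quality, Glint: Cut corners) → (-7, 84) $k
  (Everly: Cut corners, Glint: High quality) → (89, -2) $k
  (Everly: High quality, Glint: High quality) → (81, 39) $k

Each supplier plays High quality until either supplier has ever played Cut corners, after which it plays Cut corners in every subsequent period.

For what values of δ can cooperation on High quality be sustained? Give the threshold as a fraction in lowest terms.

9/14

Everly: cooperation gives 81 each period; deviation gives 89 once then 32 forever.
  81/(1−δ) ≥ 89 + 32δ/(1−δ) ⇒ δ ≥ 8/57.
Glint: cooperation gives 39 each period; deviation gives 84 once then 14 forever.
  δ ≥ 45/70 = 9/14.
Both must hold, so the binding constraint is Glint's: δ ≥ 9/14.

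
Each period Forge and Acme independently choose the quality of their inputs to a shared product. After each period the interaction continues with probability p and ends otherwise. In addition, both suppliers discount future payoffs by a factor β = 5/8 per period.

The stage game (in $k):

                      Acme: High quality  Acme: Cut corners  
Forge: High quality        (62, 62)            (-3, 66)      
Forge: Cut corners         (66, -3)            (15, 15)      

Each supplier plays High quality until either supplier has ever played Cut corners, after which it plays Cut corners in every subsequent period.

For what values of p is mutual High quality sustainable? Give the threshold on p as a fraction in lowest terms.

32/255

With continuation probability p and discount β, the effective per-period discount factor is βp.
Grim-trigger IC: βp ≥ (66−62)/(66−15) = 4/51.
So p ≥ (4/51)/(5/8) = 32/255.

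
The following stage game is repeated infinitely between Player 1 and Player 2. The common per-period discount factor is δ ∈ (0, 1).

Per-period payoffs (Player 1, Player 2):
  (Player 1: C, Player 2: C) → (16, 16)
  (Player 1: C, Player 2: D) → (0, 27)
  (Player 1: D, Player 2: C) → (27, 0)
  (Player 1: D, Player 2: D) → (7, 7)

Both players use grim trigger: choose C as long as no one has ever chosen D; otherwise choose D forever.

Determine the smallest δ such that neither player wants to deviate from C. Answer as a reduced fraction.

11/20

One-period gain from deviating is 27 − 16 = 11. The loss is 16 − 7 = 9 in every subsequent period, with present value 9·δ/(1−δ).
Deviation is unprofitable when 9·δ/(1−δ) ≥ 11, i.e. δ/(1−δ) ≥ 11/9.
Equivalently δ ≥ 11/(11+9) = 11/20.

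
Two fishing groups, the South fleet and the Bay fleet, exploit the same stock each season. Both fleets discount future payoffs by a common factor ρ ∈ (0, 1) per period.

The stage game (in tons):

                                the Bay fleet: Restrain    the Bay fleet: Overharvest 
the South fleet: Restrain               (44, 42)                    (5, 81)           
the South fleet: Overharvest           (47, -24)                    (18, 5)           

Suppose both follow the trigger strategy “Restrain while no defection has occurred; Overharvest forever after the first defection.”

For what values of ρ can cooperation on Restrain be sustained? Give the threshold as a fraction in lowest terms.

39/76

the South fleet: cooperation gives 44 each period; deviation gives 47 once then 18 forever.
  44/(1−ρ) ≥ 47 + 18ρ/(1−ρ) ⇒ ρ ≥ 3/29.
the Bay fleet: cooperation gives 42 each period; deviation gives 81 once then 5 forever.
  ρ ≥ 39/76.
Both must hold, so the binding constraint is the Bay fleet's: ρ ≥ 39/76.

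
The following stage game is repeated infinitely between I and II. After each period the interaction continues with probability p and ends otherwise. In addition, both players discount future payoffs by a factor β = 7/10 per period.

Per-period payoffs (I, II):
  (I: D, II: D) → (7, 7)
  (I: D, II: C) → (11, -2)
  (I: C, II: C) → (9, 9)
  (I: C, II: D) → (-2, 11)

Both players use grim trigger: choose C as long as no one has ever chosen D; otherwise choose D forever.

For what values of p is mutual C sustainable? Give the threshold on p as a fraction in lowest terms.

5/7

With continuation probability p and discount β, the effective per-period discount factor is βp.
Grim-trigger IC: βp ≥ (11−9)/(11−7) = 1/2.
So p ≥ (1/2)/(7/10) = 5/7.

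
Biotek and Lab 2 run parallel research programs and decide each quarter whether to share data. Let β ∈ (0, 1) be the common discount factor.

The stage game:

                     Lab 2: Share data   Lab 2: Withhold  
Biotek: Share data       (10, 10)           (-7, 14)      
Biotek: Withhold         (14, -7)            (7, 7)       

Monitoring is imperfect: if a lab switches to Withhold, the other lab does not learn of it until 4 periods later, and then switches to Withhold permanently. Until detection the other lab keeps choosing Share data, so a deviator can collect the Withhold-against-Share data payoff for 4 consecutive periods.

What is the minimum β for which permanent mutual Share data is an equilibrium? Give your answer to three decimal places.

The best deviation is to choose Withhold for all 4 undetected periods, earning 14 each, then 7 forever once detected.
Deviation value: 14(1−β^4)/(1−β) + 7β^4/(1−β); cooperation value: 10/(1−β).
IC: 10 ≥ 14(1−β^4) + 7β^4 = 14 − 7β^4.
So β^4 ≥ 4/7, giving β ≥ (4/7)^(1/4) ≈ 0.869.

0.869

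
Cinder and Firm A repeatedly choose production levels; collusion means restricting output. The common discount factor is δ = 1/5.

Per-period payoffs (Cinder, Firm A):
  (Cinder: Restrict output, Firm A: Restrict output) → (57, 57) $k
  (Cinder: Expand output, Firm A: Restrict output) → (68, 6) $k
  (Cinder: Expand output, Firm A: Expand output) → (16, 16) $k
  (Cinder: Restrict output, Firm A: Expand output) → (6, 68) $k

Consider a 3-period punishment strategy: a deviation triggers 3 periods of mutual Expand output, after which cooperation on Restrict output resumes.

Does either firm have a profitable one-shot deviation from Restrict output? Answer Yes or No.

IC: δ+…+δ^3 ≥ (68−57)/(57−16) = 11/41.
At δ = 1/5: partial sum = 0.2480 < 0.2683. Cooperation not sustainable.

Yes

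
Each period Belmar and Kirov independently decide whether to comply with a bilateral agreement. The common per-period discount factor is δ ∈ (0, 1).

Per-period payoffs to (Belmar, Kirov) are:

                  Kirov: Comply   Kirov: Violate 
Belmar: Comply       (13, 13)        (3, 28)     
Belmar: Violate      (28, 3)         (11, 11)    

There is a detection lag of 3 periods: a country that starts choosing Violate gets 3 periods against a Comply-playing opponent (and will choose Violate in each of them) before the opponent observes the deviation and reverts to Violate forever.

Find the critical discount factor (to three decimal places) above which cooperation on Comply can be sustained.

The best deviation is to choose Violate for all 3 undetected periods, earning 28 each, then 11 forever once detected.
Deviation value: 28(1−δ^3)/(1−δ) + 11δ^3/(1−δ); cooperation value: 13/(1−δ).
IC: 13 ≥ 28(1−δ^3) + 11δ^3 = 28 − 17δ^3.
So δ^3 ≥ 15/17, giving δ ≥ (15/17)^(1/3) ≈ 0.959.

0.959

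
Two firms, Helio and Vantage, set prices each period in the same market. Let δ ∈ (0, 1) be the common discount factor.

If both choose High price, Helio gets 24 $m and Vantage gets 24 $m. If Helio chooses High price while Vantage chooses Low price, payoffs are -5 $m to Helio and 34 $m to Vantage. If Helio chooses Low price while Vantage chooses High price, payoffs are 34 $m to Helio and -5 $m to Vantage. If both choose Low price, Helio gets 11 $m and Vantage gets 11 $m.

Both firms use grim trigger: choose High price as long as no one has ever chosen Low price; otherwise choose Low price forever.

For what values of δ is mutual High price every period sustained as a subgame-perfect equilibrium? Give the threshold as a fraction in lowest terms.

One-period gain from deviating is 34 − 24 = 10. The loss is 24 − 11 = 13 in every subsequent period, with present value 13·δ/(1−δ).
Deviation is unprofitable when 13·δ/(1−δ) ≥ 10, i.e. δ/(1−δ) ≥ 10/13.
Equivalently δ ≥ 10/(10+13) = 10/23.

10/23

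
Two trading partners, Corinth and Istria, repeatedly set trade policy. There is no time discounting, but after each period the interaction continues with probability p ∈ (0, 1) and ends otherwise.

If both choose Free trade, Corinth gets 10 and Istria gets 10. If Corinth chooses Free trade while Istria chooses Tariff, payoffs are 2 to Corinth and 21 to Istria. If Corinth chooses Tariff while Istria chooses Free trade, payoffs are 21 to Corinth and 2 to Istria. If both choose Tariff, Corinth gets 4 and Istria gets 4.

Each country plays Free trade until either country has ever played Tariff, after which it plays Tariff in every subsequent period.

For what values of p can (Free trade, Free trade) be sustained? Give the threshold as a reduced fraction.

With no time discounting, the continuation probability p plays the role of the discount factor.
Grim-trigger IC: 10/(1−p) ≥ 21 + 4p/(1−p) ⇒ p ≥ (21−10)/(21−4) = 11/17.

11/17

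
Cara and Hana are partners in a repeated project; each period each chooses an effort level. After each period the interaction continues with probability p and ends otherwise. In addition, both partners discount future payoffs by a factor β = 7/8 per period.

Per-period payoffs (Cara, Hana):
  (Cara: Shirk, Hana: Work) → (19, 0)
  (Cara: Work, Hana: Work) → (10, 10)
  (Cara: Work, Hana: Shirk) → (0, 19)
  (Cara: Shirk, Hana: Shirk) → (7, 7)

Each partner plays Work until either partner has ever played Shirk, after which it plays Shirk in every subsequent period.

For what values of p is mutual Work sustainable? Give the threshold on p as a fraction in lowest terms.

With continuation probability p and discount β, the effective per-period discount factor is βp.
Grim-trigger IC: βp ≥ (19−10)/(19−7) = 3/4.
So p ≥ (3/4)/(7/8) = 6/7.

6/7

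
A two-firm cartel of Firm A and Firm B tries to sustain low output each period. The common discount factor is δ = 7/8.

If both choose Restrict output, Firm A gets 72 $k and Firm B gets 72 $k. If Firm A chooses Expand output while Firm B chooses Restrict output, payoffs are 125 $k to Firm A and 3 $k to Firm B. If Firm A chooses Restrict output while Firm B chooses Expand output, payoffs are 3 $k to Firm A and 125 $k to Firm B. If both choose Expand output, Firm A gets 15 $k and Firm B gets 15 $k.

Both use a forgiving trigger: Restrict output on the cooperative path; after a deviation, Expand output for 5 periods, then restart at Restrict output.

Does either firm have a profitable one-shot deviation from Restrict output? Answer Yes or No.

IC: δ+…+δ^5 ≥ (125−72)/(72−15) = 53/57.
At δ = 7/8: partial sum = 3.4096 ≥ 0.9298. Cooperation sustainable.

No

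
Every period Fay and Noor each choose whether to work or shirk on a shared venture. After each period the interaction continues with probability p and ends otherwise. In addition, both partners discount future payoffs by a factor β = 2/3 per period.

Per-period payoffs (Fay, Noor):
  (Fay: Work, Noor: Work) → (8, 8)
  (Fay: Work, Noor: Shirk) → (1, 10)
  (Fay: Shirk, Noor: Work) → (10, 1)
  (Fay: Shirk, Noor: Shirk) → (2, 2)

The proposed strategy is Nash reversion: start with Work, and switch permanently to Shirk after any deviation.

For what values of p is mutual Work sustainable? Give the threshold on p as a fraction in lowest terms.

3/8

With continuation probability p and discount β, the effective per-period discount factor is βp.
Grim-trigger IC: βp ≥ (10−8)/(10−2) = 1/4.
So p ≥ (1/4)/(2/3) = 3/8.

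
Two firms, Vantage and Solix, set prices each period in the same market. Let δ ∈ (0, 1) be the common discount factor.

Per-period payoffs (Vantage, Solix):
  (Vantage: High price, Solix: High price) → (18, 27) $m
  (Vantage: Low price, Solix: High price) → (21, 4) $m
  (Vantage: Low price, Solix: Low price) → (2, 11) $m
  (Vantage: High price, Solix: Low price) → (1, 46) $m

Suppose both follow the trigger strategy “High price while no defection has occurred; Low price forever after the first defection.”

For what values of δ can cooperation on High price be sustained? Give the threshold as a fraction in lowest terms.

For Vantage: deviation gain 21−18 = 3, per-period punishment loss 18−2 = 16. IC gives δ ≥ 3/19.
For Solix: gain 19, loss 16 per period, so δ ≥ 19/35.
The tighter constraint is Solix's, so cooperation needs δ ≥ 19/35.

19/35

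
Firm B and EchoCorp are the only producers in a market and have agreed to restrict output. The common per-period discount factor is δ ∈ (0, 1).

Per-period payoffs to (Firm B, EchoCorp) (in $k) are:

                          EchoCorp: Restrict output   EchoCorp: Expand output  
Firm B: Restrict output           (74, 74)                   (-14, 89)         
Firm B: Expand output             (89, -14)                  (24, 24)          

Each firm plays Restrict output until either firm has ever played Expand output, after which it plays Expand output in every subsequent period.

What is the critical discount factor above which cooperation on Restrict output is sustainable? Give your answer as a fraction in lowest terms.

3/13

Under grim trigger the critical discount factor is (T−C)/(T−P) with T = 89, C = 74, P = 24.
δ* = (89−74)/(89−24) = 15/65 = 3/13.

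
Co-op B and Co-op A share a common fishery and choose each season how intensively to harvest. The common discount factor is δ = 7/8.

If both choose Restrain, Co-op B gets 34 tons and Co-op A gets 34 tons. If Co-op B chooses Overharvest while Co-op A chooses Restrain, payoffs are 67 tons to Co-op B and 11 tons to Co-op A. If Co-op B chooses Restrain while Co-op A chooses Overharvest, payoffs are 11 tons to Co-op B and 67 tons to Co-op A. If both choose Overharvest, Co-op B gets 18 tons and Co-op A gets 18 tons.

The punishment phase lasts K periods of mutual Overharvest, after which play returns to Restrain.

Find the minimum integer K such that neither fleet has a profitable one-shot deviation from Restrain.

3

IC: δ(1−δ^K)/(1−δ) ≥ (67−34)/(34−18) = 33/16.
With δ = 7/8: need 1 − δ^K ≥ 33/16·(1−7/8)/(7/8), i.e. δ^K ≤ 0.7054.
Since (7/8)^2 = 0.7656 and (7/8)^3 = 0.6699, the smallest such K is 3.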